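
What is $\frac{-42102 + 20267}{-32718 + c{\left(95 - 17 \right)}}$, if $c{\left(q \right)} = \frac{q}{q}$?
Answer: $\frac{21835}{32717} \approx 0.66739$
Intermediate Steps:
$c{\left(q \right)} = 1$
$\frac{-42102 + 20267}{-32718 + c{\left(95 - 17 \right)}} = \frac{-42102 + 20267}{-32718 + 1} = - \frac{21835}{-32717} = \left(-21835\right) \left(- \frac{1}{32717}\right) = \frac{21835}{32717}$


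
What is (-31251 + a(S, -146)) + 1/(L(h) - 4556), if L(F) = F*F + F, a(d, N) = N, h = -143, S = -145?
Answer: -494502749/15750 ≈ -31397.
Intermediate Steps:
L(F) = F + F² (L(F) = F² + F = F + F²)
(-31251 + a(S, -146)) + 1/(L(h) - 4556) = (-31251 - 146) + 1/(-143*(1 - 143) - 4556) = -31397 + 1/(-143*(-142) - 4556) = -31397 + 1/(20306 - 4556) = -31397 + 1/15750 = -494502749/15750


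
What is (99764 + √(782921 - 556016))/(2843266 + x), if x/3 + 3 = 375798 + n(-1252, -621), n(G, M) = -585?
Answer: 24941/992224 + √226905/3968896 ≈ 0.025256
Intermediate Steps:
x = 1125630 (x = -9 + 3*(375798 - 585) = -9 + 3*375213 = -9 + 1125639 = 1125630)
(99764 + √(782921 - 556016))/(2843266 + x) = (99764 + √(782921 - 556016))/(2843266 + 1125630) = (99764 + √226905)/3968896 = (99764 + √226905)*(1/3968896) = 24941/992224 + √226905/3968896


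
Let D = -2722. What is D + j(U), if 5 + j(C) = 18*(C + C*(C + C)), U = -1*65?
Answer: 148203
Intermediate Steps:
U = -65
j(C) = -5 + 18*C + 36*C**2 (j(C) = -5 + 18*(C + C*(C + C)) = -5 + 18*(C + C*(2*C)) = -5 + 18*(C + 2*C**2) = -5 + (18*C + 36*C**2) = -5 + 18*C + 36*C**2)
D + j(U) = -2722 + (-5 + 18*(-65) + 36*(-65)**2) = -2722 + (-5 - 1170 + 36*4225) = -2722 + (-5 - 1170 + 152100) = -2722 + 150925 = 148203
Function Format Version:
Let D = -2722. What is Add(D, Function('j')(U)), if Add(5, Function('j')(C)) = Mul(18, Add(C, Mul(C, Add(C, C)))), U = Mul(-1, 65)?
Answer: 148203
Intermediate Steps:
U = -65
Function('j')(C) = Add(-5, Mul(18, C), Mul(36, Pow(C, 2))) (Function('j')(C) = Add(-5, Mul(18, Add(C, Mul(C, Add(C, C))))) = Add(-5, Mul(18, Add(C, Mul(C, Mul(2, C))))) = Add(-5, Mul(18, Add(C, Mul(2, Pow(C, 2))))) = Add(-5, Add(Mul(18, C), Mul(36, Pow(C, 2)))) = Add(-5, Mul(18, C), Mul(36, Pow(C, 2))))
Add(D, Function('j')(U)) = Add(-2722, Add(-5, Mul(18, -65), Mul(36, Pow(-65, 2)))) = Add(-2722, Add(-5, -1170, Mul(36, 4225))) = Add(-2722, Add(-5, -1170, 152100)) = Add(-2722, 150925) = 148203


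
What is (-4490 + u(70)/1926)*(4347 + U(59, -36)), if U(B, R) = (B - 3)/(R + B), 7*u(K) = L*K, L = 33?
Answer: -144176825695/7383 ≈ -1.9528e+7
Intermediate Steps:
u(K) = 33*K/7 (u(K) = (33*K)/7 = 33*K/7)
U(B, R) = (-3 + B)/(B + R)
(-4490 + u(70)/1926)*(4347 + U(59, -36)) = (-4490 + ((33/7)*70)/1926)*(4347 + (-3 + 59)/(59 - 36)) = (-4490 + 330*(1/1926))*(4347 + 56/23) = (-4490 + 55/321)*(4347 + (1/23)*56) = -1441235*(4347 + 56/23)/321 = -1441235/321*100037/23 = -144176825695/7383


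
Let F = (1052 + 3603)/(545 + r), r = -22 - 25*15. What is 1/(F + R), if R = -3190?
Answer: -148/467465 ≈ -0.00031660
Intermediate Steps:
r = -397 (r = -22 - 375 = -397)
F = 4655/148 (F = (1052 + 3603)/(545 - 397) = 4655/148 ≈ 31.453)
1/(F + R) = 1/(4655/148 - 3190) = 1/(-467465/148) = -148/467465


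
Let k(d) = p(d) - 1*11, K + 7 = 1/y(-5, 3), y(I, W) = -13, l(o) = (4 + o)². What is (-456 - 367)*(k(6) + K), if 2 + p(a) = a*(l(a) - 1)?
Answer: -6140403/13 ≈ -4.7234e+5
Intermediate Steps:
p(a) = -2 + a*(-1 + (4 + a)²) (p(a) = -2 + a*((4 + a)² - 1) = -2 + a*(-1 + (4 + a)²))
K = -92/13 (K = -7 + 1/(-13) = -7 - 1/13 = -92/13 ≈ -7.0769)
k(d) = -13 - d + d*(4 + d)² (k(d) = (-2 - d + d*(4 + d)²) - 1*11 = (-2 - d + d*(4 + d)²) - 11 = -13 - d + d*(4 + d)²)
(-456 - 367)*(k(6) + K) = (-456 - 367)*((-13 - 1*6 + 6*(4 + 6)²) - 92/13) = -823*((-13 - 6 + 6*10²) - 92/13) = -823*((-13 - 6 + 6*100) - 92/13) = -823*((-13 - 6 + 600) - 92/13) = -823*(581 - 92/13) = -823*7461/13 = -6140403/13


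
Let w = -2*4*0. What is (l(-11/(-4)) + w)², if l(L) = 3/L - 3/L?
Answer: 0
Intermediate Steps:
w = 0 (w = -8*0 = 0)
l(L) = 0
(l(-11/(-4)) + w)² = (0 + 0)² = 0² = 0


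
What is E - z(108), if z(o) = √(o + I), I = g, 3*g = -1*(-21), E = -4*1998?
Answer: -7992 - √115 ≈ -8002.7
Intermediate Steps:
E = -7992
g = 7 (g = (-1*(-21))/3 = (⅓)*21 = 7)
I = 7
z(o) = √(7 + o) (z(o) = √(o + 7) = √(7 + o))
E - z(108) = -7992 - √(7 + 108) = -7992 - √115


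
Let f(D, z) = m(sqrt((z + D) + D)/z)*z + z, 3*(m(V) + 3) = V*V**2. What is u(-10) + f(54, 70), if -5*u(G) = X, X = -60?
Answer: -128 + 89*sqrt(178)/7350 ≈ -127.84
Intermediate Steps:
m(V) = -3 + V**3/3 (m(V) = -3 + (V*V**2)/3 = -3 + V**3/3)
u(G) = 12 (u(G) = -1/5*(-60) = 12)
f(D, z) = z + z*(-3 + (z + 2*D)**(3/2)/(3*z**3)) (f(D, z) = (-3 + (sqrt((z + D) + D)/z)**3/3)*z + z = (-3 + (sqrt((D + z) + D)/z)**3/3)*z + z = (-3 + (sqrt(z + 2*D)/z)**3/3)*z + z = (-3 + ((z + 2*D)**(3/2)/z**3)/3)*z + z = (-3 + (z + 2*D)**(3/2)/(3*z**3))*z + z = z*(-3 + (z + 2*D)**(3/2)/(3*z**3)) + z = z + z*(-3 + (z + 2*D)**(3/2)/(3*z**3)))
u(-10) + f(54, 70) = 12 + (-2*70 + (1/3)*(70 + 2*54)**(3/2)/70**2) = 12 + (-140 + (1/3)*(1/4900)*(70 + 108)**(3/2)) = 12 + (-140 + (1/3)*(1/4900)*178**(3/2)) = 12 + (-140 + (1/3)*(1/4900)*(178*sqrt(178))) = 12 + (-140 + 89*sqrt(178)/7350) = -128 + 89*sqrt(178)/7350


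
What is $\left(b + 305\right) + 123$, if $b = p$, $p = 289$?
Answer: $717$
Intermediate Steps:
$b = 289$
$\left(b + 305\right) + 123 = \left(289 + 305\right) + 123 = 594 + 123 = 717$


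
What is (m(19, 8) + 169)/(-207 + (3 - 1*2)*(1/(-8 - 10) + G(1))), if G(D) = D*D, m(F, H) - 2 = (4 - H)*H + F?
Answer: -2844/3709 ≈ -0.76678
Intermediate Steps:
m(F, H) = 2 + F + H*(4 - H) (m(F, H) = 2 + ((4 - H)*H + F) = 2 + (H*(4 - H) + F) = 2 + (F + H*(4 - H)) = 2 + F + H*(4 - H))
G(D) = D²
(m(19, 8) + 169)/(-207 + (3 - 1*2)*(1/(-8 - 10) + G(1))) = ((2 + 19 - 1*8² + 4*8) + 169)/(-207 + (3 - 1*2)*(1/(-8 - 10) + 1²)) = ((2 + 19 - 1*64 + 32) + 169)/(-207 + (3 - 2)*(1/(-18) + 1)) = ((2 + 19 - 64 + 32) + 169)/(-207 + 1*(-1/18 + 1)) = (-11 + 169)/(-207 + 1*(17/18)) = 158/(-207 + 17/18) = 158/(-3709/18) = 158*(-18/3709) = -2844/3709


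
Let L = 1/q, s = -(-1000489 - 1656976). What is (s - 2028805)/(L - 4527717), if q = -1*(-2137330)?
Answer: -1343653877800/9677225375609 ≈ -0.13885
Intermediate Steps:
s = 2657465 (s = -1*(-2657465) = 2657465)
q = 2137330
L = 1/2137330 ≈ 4.6787e-7
(s - 2028805)/(L - 4527717) = (2657465 - 2028805)/(1/2137330 - 4527717) = 628660/(-9677225375609/2137330) = 628660*(-2137330/9677225375609) = -1343653877800/9677225375609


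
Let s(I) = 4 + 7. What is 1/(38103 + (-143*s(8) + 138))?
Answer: 1/36668 ≈ 2.7272e-5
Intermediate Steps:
s(I) = 11
1/(38103 + (-143*s(8) + 138)) = 1/(38103 + (-143*11 + 138)) = 1/(38103 + (-1573 + 138)) = 1/(38103 - 1435) = 1/36668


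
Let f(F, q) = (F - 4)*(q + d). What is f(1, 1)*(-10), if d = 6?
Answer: 210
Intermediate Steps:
f(F, q) = (-4 + F)*(6 + q) (f(F, q) = (F - 4)*(q + 6) = (-4 + F)*(6 + q))
f(1, 1)*(-10) = (-24 - 4*1 + 6*1 + 1*1)*(-10) = (-24 - 4 + 6 + 1)*(-10) = -21*(-10) = 210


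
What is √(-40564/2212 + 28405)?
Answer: 4*√542556042/553 ≈ 168.48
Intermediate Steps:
√(-40564/2212 + 28405) = √(-40564*1/2212 + 28405) = √(-10141/553 + 28405) = √(15697824/553) = 4*√542556042/553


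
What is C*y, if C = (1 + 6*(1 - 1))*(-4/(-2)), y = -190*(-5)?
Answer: 1900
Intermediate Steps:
y = 950
C = 2 (C = (1 + 6*0)*(-4*(-½)) = (1 + 0)*2 = 1*2 = 2)
C*y = 2*950 = 1900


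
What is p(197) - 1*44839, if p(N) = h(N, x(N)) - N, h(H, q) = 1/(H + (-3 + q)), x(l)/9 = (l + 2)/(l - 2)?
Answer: -594790387/13207 ≈ -45036.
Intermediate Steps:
x(l) = 9*(2 + l)/(-2 + l) (x(l) = 9*((l + 2)/(l - 2)) = 9*((2 + l)/(-2 + l)) = 9*(2 + l)/(-2 + l))
h(H, q) = 1/(-3 + H + q)
p(N) = 1/(-3 + N + 9*(2 + N)/(-2 + N)) - N
p(197) - 1*44839 = (-2 - 1*197³ - 23*197 - 4*197²)/(24 + 197² + 4*197) - 1*44839 = (-2 - 1*7645373 - 4531 - 4*38809)/(24 + 38809 + 788) - 44839 = (-2 - 7645373 - 4531 - 155236)/39621 - 44839 = (1/39621)*(-7805142) - 44839 = -2601714/13207 - 44839 = -594790387/13207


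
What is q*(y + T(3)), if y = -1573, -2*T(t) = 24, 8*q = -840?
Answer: 166425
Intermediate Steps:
q = -105 (q = (⅛)*(-840) = -105)
T(t) = -12 (T(t) = -½*24 = -12)
q*(y + T(3)) = -105*(-1573 - 12) = -105*(-1585) = 166425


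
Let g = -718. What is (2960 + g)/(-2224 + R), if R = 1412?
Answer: -1121/406 ≈ -2.7611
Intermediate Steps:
(2960 + g)/(-2224 + R) = (2960 - 718)/(-2224 + 1412) = 2242/(-812) = 2242*(-1/812) = -1121/406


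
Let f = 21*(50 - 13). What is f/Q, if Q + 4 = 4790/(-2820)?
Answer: -219114/1607 ≈ -136.35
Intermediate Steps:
f = 777 (f = 21*37 = 777)
Q = -1607/282 (Q = -4 + 4790/(-2820) = -4 + 4790*(-1/2820) = -4 - 479/282 = -1607/282 ≈ -5.6986)
f/Q = 777/(-1607/282) = 777*(-282/1607) = -219114/1607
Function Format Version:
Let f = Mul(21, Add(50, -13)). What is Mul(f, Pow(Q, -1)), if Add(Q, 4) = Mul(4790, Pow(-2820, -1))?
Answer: Rational(-219114, 1607) ≈ -136.35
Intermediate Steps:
f = 777 (f = Mul(21, 37) = 777)
Q = Rational(-1607, 282) (Q = Add(-4, Mul(4790, Pow(-2820, -1))) = Add(-4, Mul(4790, Rational(-1, 2820))) = Add(-4, Rational(-479, 282)) = Rational(-1607, 282) ≈ -5.6986)
Mul(f, Pow(Q, -1)) = Mul(777, Pow(Rational(-1607, 282), -1)) = Mul(777, Rational(-282, 1607)) = Rational(-219114, 1607)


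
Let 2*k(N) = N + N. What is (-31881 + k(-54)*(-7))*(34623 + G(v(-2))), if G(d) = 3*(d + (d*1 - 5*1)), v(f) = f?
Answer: -1089877788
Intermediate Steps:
k(N) = N (k(N) = (N + N)/2 = (2*N)/2 = N)
G(d) = -15 + 6*d (G(d) = 3*(d + (d - 5)) = 3*(d + (-5 + d)) = 3*(-5 + 2*d) = -15 + 6*d)
(-31881 + k(-54)*(-7))*(34623 + G(v(-2))) = (-31881 - 54*(-7))*(34623 + (-15 + 6*(-2))) = (-31881 + 378)*(34623 + (-15 - 12)) = -31503*(34623 - 27) = -31503*34596 = -1089877788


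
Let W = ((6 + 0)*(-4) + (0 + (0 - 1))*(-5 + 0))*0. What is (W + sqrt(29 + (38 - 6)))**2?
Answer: 61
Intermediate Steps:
W = 0 (W = (6*(-4) + (0 - 1)*(-5))*0 = (-24 - 1*(-5))*0 = (-24 + 5)*0 = -19*0 = 0)
(W + sqrt(29 + (38 - 6)))**2 = (0 + sqrt(29 + (38 - 6)))**2 = (0 + sqrt(29 + 32))**2 = (0 + sqrt(61))**2 = (sqrt(61))**2 = 61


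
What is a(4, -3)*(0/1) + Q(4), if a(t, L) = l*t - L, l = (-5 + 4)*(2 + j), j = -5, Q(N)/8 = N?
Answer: 32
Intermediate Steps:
Q(N) = 8*N
l = 3 (l = (-5 + 4)*(2 - 5) = -1*(-3) = 3)
a(t, L) = -L + 3*t (a(t, L) = 3*t - L = -L + 3*t)
a(4, -3)*(0/1) + Q(4) = (-1*(-3) + 3*4)*(0/1) + 8*4 = (3 + 12)*(0*1) + 32 = 15*0 + 32 = 0 + 32 = 32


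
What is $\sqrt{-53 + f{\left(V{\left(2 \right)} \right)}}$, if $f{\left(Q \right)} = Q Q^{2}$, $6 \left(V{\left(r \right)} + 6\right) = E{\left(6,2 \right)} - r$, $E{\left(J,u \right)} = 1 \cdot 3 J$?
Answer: $\frac{i \sqrt{7293}}{9} \approx 9.4888 i$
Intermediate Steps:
$E{\left(J,u \right)} = 3 J$
$V{\left(r \right)} = -3 - \frac{r}{6}$ ($V{\left(r \right)} = -6 + \frac{3 \cdot 6 - r}{6} = -6 + \frac{18 - r}{6} = -6 - \left(-3 + \frac{r}{6}\right) = -3 - \frac{r}{6}$)
$f{\left(Q \right)} = Q^{3}$
$\sqrt{-53 + f{\left(V{\left(2 \right)} \right)}} = \sqrt{-53 + \left(-3 - \frac{1}{3}\right)^{3}} = \sqrt{-53 + \left(- \frac{10}{3}\right)^{3}} = \sqrt{-53 - \frac{1000}{27}} = \sqrt{- \frac{2431}{27}} = \frac{i \sqrt{7293}}{9}$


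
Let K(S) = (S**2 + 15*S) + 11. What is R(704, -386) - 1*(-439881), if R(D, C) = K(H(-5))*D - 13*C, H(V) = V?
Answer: 417443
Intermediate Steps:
K(S) = 11 + S**2 + 15*S
R(D, C) = -39*D - 13*C (R(D, C) = (11 + (-5)**2 + 15*(-5))*D - 13*C = (11 + 25 - 75)*D - 13*C = -39*D - 13*C)
R(704, -386) - 1*(-439881) = (-39*704 - 13*(-386)) - 1*(-439881) = (-27456 + 5018) + 439881 = -22438 + 439881 = 417443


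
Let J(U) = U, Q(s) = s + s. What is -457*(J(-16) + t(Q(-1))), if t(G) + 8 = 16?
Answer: 3656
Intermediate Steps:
Q(s) = 2*s
t(G) = 8 (t(G) = -8 + 16 = 8)
-457*(J(-16) + t(Q(-1))) = -457*(-16 + 8) = -457*(-8) = 3656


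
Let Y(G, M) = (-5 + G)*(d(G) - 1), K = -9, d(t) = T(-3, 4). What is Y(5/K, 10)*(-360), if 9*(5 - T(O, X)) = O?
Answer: 26000/3 ≈ 8666.7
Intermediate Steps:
T(O, X) = 5 - O/9
d(t) = 16/3 (d(t) = 5 - ⅑*(-3) = 5 + ⅓ = 16/3)
Y(G, M) = -65/3 + 13*G/3 (Y(G, M) = (-5 + G)*(16/3 - 1) = (-5 + G)*(13/3) = -65/3 + 13*G/3)
Y(5/K, 10)*(-360) = (-65/3 + 13*(5/(-9))/3)*(-360) = (-65/3 + 13*(5*(-⅑))/3)*(-360) = (-65/3 + (13/3)*(-5/9))*(-360) = (-65/3 - 65/27)*(-360) = -650/27*(-360) = 26000/3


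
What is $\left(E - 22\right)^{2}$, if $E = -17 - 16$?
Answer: $3025$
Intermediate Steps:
$E = -33$
$\left(E - 22\right)^{2} = \left(-33 - 22\right)^{2} = \left(-55\right)^{2} = 3025$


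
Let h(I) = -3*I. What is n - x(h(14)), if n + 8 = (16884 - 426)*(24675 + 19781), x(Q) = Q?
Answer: 731656882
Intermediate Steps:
n = 731656840 (n = -8 + (16884 - 426)*(24675 + 19781) = -8 + 16458*44456 = -8 + 731656848 = 731656840)
n - x(h(14)) = 731656840 - (-3)*14 = 731656840 - 1*(-42) = 731656840 + 42 = 731656882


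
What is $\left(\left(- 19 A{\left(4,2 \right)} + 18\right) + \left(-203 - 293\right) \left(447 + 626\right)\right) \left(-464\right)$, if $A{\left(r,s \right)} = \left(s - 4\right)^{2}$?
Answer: $246971424$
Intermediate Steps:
$A{\left(r,s \right)} = \left(-4 + s\right)^{2}$
$\left(\left(- 19 A{\left(4,2 \right)} + 18\right) + \left(-203 - 293\right) \left(447 + 626\right)\right) \left(-464\right) = \left(\left(- 19 \left(-4 + 2\right)^{2} + 18\right) + \left(-203 - 293\right) \left(447 + 626\right)\right) \left(-464\right) = \left(\left(- 19 \left(-2\right)^{2} + 18\right) - 532208\right) \left(-464\right) = \left(\left(\left(-19\right) 4 + 18\right) - 532208\right) \left(-464\right) = \left(\left(-76 + 18\right) - 532208\right) \left(-464\right) = \left(-58 - 532208\right) \left(-464\right) = \left(-532266\right) \left(-464\right) = 246971424$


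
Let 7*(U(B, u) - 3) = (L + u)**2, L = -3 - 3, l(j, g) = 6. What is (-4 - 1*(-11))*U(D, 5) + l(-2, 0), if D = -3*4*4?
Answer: 28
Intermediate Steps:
L = -6
D = -48 (D = -12*4 = -48)
U(B, u) = 3 + (-6 + u)**2/7
(-4 - 1*(-11))*U(D, 5) + l(-2, 0) = (-4 - 1*(-11))*(3 + (-6 + 5)**2/7) + 6 = (-4 + 11)*(3 + (1/7)*(-1)**2) + 6 = 7*(3 + (1/7)*1) + 6 = 7*(3 + 1/7) + 6 = 7*(22/7) + 6 = 22 + 6 = 28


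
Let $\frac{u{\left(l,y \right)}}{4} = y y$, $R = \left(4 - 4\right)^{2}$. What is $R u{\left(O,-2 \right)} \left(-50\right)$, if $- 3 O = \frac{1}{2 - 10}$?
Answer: $0$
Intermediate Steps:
$R = 0$ ($R = 0^{2} = 0$)
$O = \frac{1}{24}$ ($O = - \frac{1}{3 \left(2 - 10\right)} = - \frac{1}{3 \left(-8\right)} = \left(- \frac{1}{3}\right) \left(- \frac{1}{8}\right) = \frac{1}{24} \approx 0.041667$)
$u{\left(l,y \right)} = 4 y^{2}$ ($u{\left(l,y \right)} = 4 y y = 4 y^{2}$)
$R u{\left(O,-2 \right)} \left(-50\right) = 0 \cdot 4 \left(-2\right)^{2} \left(-50\right) = 0 \cdot 4 \cdot 4 \left(-50\right) = 0 \cdot 16 \left(-50\right) = 0 \left(-50\right) = 0$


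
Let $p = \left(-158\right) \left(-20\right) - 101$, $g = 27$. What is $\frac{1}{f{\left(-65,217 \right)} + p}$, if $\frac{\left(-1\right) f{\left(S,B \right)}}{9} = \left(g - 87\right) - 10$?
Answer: $\frac{1}{3689} \approx 0.00027108$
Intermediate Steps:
$f{\left(S,B \right)} = 630$ ($f{\left(S,B \right)} = - 9 \left(\left(27 - 87\right) - 10\right) = - 9 \left(-60 - 10\right) = \left(-9\right) \left(-70\right) = 630$)
$p = 3059$ ($p = 3160 - 101 = 3059$)
$\frac{1}{f{\left(-65,217 \right)} + p} = \frac{1}{630 + 3059} = \frac{1}{3689}$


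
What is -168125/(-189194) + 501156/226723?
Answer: 132933512639/42894631262 ≈ 3.0991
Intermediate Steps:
-168125/(-189194) + 501156/226723 = -168125*(-1/189194) + 501156*(1/226723) = 168125/189194 + 501156/226723 = 132933512639/42894631262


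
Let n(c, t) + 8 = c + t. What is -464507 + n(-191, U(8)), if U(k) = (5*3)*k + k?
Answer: -464578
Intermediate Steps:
U(k) = 16*k (U(k) = 15*k + k = 16*k)
n(c, t) = -8 + c + t (n(c, t) = -8 + (c + t) = -8 + c + t)
-464507 + n(-191, U(8)) = -464507 + (-8 - 191 + 16*8) = -464507 + (-8 - 191 + 128) = -464507 - 71 = -464578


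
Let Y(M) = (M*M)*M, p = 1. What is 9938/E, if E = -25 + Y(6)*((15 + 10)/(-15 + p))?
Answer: -69566/2875 ≈ -24.197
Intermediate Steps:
Y(M) = M³ (Y(M) = M²*M = M³)
E = -2875/7 (E = -25 + 6³*((15 + 10)/(-15 + 1)) = -25 + 216*(25/(-14)) = -25 + 216*(25*(-1/14)) = -25 + 216*(-25/14) = -25 - 2700/7 = -2875/7 ≈ -410.71)
9938/E = 9938/(-2875/7) = 9938*(-7/2875) = -69566/2875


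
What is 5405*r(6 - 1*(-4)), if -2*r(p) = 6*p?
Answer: -162150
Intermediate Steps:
r(p) = -3*p
5405*r(6 - 1*(-4)) = 5405*(-3*(6 - 1*(-4))) = 5405*(-3*(6 + 4)) = 5405*(-3*10) = 5405*(-30) = -162150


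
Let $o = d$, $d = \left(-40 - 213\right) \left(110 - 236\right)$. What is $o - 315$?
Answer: $31563$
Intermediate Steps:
$d = 31878$ ($d = \left(-253\right) \left(-126\right) = 31878$)
$o = 31878$
$o - 315 = 31878 - 315 = 31563$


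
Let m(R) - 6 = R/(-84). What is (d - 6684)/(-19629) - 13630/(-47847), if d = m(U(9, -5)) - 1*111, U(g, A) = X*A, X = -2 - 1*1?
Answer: 5528927573/8765761788 ≈ 0.63074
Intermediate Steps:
X = -3 (X = -2 - 1 = -3)
U(g, A) = -3*A
m(R) = 6 - R/84 (m(R) = 6 + R/(-84) = 6 + R*(-1/84) = 6 - R/84)
d = -2945/28 (d = (6 - (-1)*(-5)/28) - 1*111 = (6 - 1/84*15) - 111 = (6 - 5/28) - 111 = 163/28 - 111 = -2945/28 ≈ -105.18)
(d - 6684)/(-19629) - 13630/(-47847) = (-2945/28 - 6684)/(-19629) - 13630/(-47847) = -190097/28*(-1/19629) - 13630*(-1/47847) = 190097/549612 + 13630/47847 = 5528927573/8765761788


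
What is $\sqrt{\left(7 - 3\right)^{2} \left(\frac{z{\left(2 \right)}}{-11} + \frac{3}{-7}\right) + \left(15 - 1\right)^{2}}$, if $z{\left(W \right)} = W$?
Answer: $\frac{2 \sqrt{276045}}{77} \approx 13.647$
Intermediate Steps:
$\sqrt{\left(7 - 3\right)^{2} \left(\frac{z{\left(2 \right)}}{-11} + \frac{3}{-7}\right) + \left(15 - 1\right)^{2}} = \sqrt{\left(7 - 3\right)^{2} \left(\frac{2}{-11} + \frac{3}{-7}\right) + \left(15 - 1\right)^{2}} = \sqrt{4^{2} \left(2 \left(- \frac{1}{11}\right) + 3 \left(- \frac{1}{7}\right)\right) + 14^{2}} = \sqrt{16 \left(- \frac{2}{11} - \frac{3}{7}\right) + 196} = \sqrt{16 \left(- \frac{47}{77}\right) + 196} = \sqrt{- \frac{752}{77} + 196} = \sqrt{\frac{14340}{77}} = \frac{2 \sqrt{276045}}{77}$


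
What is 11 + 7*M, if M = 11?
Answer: 88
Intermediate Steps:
11 + 7*M = 11 + 7*11 = 11 + 77 = 88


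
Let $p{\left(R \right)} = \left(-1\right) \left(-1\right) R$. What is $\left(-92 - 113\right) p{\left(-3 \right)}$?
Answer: $615$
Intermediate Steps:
$p{\left(R \right)} = R$ ($p{\left(R \right)} = 1 R = R$)
$\left(-92 - 113\right) p{\left(-3 \right)} = \left(-92 - 113\right) \left(-3\right) = \left(-205\right) \left(-3\right) = 615$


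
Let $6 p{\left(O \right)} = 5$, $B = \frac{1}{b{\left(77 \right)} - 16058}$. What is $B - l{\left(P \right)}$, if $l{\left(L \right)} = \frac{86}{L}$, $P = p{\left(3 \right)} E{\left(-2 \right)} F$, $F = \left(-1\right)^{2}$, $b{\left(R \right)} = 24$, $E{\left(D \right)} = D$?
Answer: $\frac{4136767}{80170} \approx 51.6$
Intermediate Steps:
$B = - \frac{1}{16034}$ ($B = \frac{1}{24 - 16058} = \frac{1}{-16034} = - \frac{1}{16034} \approx -6.2367 \cdot 10^{-5}$)
$p{\left(O \right)} = \frac{5}{6}$ ($p{\left(O \right)} = \frac{1}{6} \cdot 5 = \frac{5}{6}$)
$F = 1$
$P = - \frac{5}{3}$ ($P = \frac{5}{6} \left(-2\right) 1 = \left(- \frac{5}{3}\right) 1 = - \frac{5}{3} \approx -1.6667$)
$B - l{\left(P \right)} = - \frac{1}{16034} - \frac{86}{- \frac{5}{3}} = - \frac{1}{16034} - 86 \left(- \frac{3}{5}\right) = - \frac{1}{16034} - - \frac{258}{5} = - \frac{1}{16034} + \frac{258}{5} = \frac{4136767}{80170}$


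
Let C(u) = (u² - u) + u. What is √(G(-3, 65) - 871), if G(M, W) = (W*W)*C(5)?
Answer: √104754 ≈ 323.66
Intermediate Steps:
C(u) = u²
G(M, W) = 25*W² (G(M, W) = (W*W)*5² = W²*25 = 25*W²)
√(G(-3, 65) - 871) = √(25*65² - 871) = √(25*4225 - 871) = √(105625 - 871) = √104754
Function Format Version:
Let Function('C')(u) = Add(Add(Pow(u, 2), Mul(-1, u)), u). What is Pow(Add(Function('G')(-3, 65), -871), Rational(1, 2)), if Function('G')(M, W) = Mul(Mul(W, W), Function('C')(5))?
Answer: Pow(104754, Rational(1, 2)) ≈ 323.66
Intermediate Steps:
Function('C')(u) = Pow(u, 2)
Function('G')(M, W) = Mul(25, Pow(W, 2)) (Function('G')(M, W) = Mul(Mul(W, W), Pow(5, 2)) = Mul(Pow(W, 2), 25) = Mul(25, Pow(W, 2)))
Pow(Add(Function('G')(-3, 65), -871), Rational(1, 2)) = Pow(Add(Mul(25, Pow(65, 2)), -871), Rational(1, 2)) = Pow(Add(Mul(25, 4225), -871), Rational(1, 2)) = Pow(Add(105625, -871), Rational(1, 2)) = Pow(104754, Rational(1, 2))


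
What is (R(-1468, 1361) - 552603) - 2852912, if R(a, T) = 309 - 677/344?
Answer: -1171391541/344 ≈ -3.4052e+6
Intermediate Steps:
R(a, T) = 105619/344 (R(a, T) = 309 - 677/344 = 105619/344)
(R(-1468, 1361) - 552603) - 2852912 = (105619/344 - 552603) - 2852912 = -189989813/344 - 2852912 = -1171391541/344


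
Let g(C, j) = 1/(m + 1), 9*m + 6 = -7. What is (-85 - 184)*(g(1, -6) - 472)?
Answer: 510293/4 ≈ 1.2757e+5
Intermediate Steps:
m = -13/9 (m = -⅔ + (⅑)*(-7) = -⅔ - 7/9 = -13/9 ≈ -1.4444)
g(C, j) = -9/4 (g(C, j) = 1/(-13/9 + 1) = 1/(-4/9) = -9/4)
(-85 - 184)*(g(1, -6) - 472) = (-85 - 184)*(-9/4 - 472) = -269*(-1897/4) = 510293/4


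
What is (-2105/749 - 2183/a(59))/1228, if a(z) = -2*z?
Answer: 23503/1839544 ≈ 0.012777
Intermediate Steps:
(-2105/749 - 2183/a(59))/1228 = (-2105/749 - 2183/((-2*59)))/1228 = (-2105*1/749 - 2183/(-118))*(1/1228) = (-2105/749 - 2183*(-1/118))*(1/1228) = (-2105/749 + 37/2)*(1/1228) = (23503/1498)*(1/1228) = 23503/1839544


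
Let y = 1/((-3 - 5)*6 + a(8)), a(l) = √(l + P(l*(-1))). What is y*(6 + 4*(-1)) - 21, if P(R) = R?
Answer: -505/24 ≈ -21.042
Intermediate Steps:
a(l) = 0 (a(l) = √(l + l*(-1)) = √(l - l) = √0 = 0)
y = -1/48 (y = 1/((-3 - 5)*6 + 0) = 1/(-8*6 + 0) = 1/(-48 + 0) = 1/(-48) = -1/48 ≈ -0.020833)
y*(6 + 4*(-1)) - 21 = -(6 + 4*(-1))/48 - 21 = -(6 - 4)/48 - 21 = -1/48*2 - 21 = -1/24 - 21 = -505/24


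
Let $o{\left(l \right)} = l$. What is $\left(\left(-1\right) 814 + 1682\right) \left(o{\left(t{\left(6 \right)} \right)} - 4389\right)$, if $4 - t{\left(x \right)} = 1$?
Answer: $-3807048$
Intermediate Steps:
$t{\left(x \right)} = 3$ ($t{\left(x \right)} = 4 - 1 = 3$)
$\left(\left(-1\right) 814 + 1682\right) \left(o{\left(t{\left(6 \right)} \right)} - 4389\right) = \left(\left(-1\right) 814 + 1682\right) \left(3 - 4389\right) = \left(-814 + 1682\right) \left(-4386\right) = 868 \left(-4386\right) = -3807048$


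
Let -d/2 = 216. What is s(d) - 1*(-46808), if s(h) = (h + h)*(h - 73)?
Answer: 483128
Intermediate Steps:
d = -432 (d = -2*216 = -432)
s(h) = 2*h*(-73 + h) (s(h) = (2*h)*(-73 + h) = 2*h*(-73 + h))
s(d) - 1*(-46808) = 2*(-432)*(-73 - 432) - 1*(-46808) = 2*(-432)*(-505) + 46808 = 436320 + 46808 = 483128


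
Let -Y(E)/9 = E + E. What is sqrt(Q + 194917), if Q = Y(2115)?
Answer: sqrt(156847) ≈ 396.04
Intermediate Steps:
Y(E) = -18*E (Y(E) = -9*(E + E) = -18*E)
Q = -38070 (Q = -18*2115 = -38070)
sqrt(Q + 194917) = sqrt(-38070 + 194917) = sqrt(156847)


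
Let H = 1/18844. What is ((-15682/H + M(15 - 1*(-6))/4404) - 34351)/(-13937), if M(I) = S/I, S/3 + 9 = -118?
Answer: 9111090824179/429649836 ≈ 21206.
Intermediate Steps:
S = -381 (S = -27 + 3*(-118) = -27 - 354 = -381)
M(I) = -381/I
H = 1/18844 ≈ 5.3067e-5
((-15682/H + M(15 - 1*(-6))/4404) - 34351)/(-13937) = ((-15682/1/18844 - 381/(15 - 1*(-6))/4404) - 34351)/(-13937) = ((-15682*18844 - 381/(15 + 6)*(1/4404)) - 34351)*(-1/13937) = ((-295511608 - 381/21*(1/4404)) - 34351)*(-1/13937) = ((-295511608 - 381*1/21*(1/4404)) - 34351)*(-1/13937) = ((-295511608 - 127/7*1/4404) - 34351)*(-1/13937) = ((-295511608 - 127/30828) - 34351)*(-1/13937) = (-9110031851551/30828 - 34351)*(-1/13937) = -9111090824179/30828*(-1/13937) = 9111090824179/429649836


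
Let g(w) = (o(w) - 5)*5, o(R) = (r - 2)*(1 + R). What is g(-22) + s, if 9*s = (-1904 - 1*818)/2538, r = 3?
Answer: -1486091/11421 ≈ -130.12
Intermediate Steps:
o(R) = 1 + R (o(R) = (3 - 2)*(1 + R) = 1*(1 + R) = 1 + R)
g(w) = -20 + 5*w (g(w) = ((1 + w) - 5)*5 = (-4 + w)*5 = -20 + 5*w)
s = -1361/11421 (s = ((-1904 - 1*818)/2538)/9 = ((-1904 - 818)*(1/2538))/9 = (-2722*1/2538)/9 = (⅑)*(-1361/1269) = -1361/11421 ≈ -0.11917)
g(-22) + s = (-20 + 5*(-22)) - 1361/11421 = (-20 - 110) - 1361/11421 = -130 - 1361/11421 = -1486091/11421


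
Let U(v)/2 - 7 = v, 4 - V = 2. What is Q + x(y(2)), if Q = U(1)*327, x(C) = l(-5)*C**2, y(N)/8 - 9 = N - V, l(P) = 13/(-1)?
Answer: -62160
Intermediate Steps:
V = 2 (V = 4 - 1*2 = 4 - 2 = 2)
l(P) = -13 (l(P) = 13*(-1) = -13)
U(v) = 14 + 2*v
y(N) = 56 + 8*N (y(N) = 72 + 8*(N - 1*2) = 72 + 8*(N - 2) = 72 + 8*(-2 + N) = 72 + (-16 + 8*N) = 56 + 8*N)
x(C) = -13*C**2
Q = 5232 (Q = (14 + 2*1)*327 = (14 + 2)*327 = 16*327 = 5232)
Q + x(y(2)) = 5232 - 13*(56 + 8*2)**2 = 5232 - 13*(56 + 16)**2 = 5232 - 13*72**2 = 5232 - 13*5184 = 5232 - 67392 = -62160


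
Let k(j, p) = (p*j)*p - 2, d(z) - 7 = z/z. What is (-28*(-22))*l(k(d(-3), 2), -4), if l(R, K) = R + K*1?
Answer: 16016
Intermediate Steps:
d(z) = 8 (d(z) = 7 + z/z = 7 + 1 = 8)
k(j, p) = -2 + j*p² (k(j, p) = (j*p)*p - 2 = j*p² - 2 = -2 + j*p²)
l(R, K) = K + R (l(R, K) = R + K = K + R)
(-28*(-22))*l(k(d(-3), 2), -4) = (-28*(-22))*(-4 + (-2 + 8*2²)) = 616*(-4 + (-2 + 8*4)) = 616*(-4 + (-2 + 32)) = 616*(-4 + 30) = 616*26 = 16016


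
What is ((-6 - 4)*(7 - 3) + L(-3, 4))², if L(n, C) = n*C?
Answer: 2704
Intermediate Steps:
L(n, C) = C*n
((-6 - 4)*(7 - 3) + L(-3, 4))² = ((-6 - 4)*(7 - 3) + 4*(-3))² = (-10*4 - 12)² = (-40 - 12)² = (-52)² = 2704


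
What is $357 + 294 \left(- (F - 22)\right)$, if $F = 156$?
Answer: $-39039$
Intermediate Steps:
$357 + 294 \left(- (F - 22)\right) = 357 + 294 \left(- (156 - 22)\right) = 357 + 294 \left(\left(-1\right) 134\right) = 357 + 294 \left(-134\right) = 357 - 39396 = -39039$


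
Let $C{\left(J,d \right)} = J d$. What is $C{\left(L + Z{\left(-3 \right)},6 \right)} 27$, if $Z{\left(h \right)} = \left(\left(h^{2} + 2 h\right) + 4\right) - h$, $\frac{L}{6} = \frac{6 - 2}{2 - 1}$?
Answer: $5508$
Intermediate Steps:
$L = 24$ ($L = 6 \frac{6 - 2}{2 - 1} = 6 \cdot \frac{4}{1} = 6 \cdot 4 \cdot 1 = 6 \cdot 4 = 24$)
$Z{\left(h \right)} = 4 + h + h^{2}$ ($Z{\left(h \right)} = \left(4 + h^{2} + 2 h\right) - h = 4 + h + h^{2}$)
$C{\left(L + Z{\left(-3 \right)},6 \right)} 27 = \left(24 + \left(4 - 3 + \left(-3\right)^{2}\right)\right) 6 \cdot 27 = \left(24 + \left(4 - 3 + 9\right)\right) 6 \cdot 27 = \left(24 + 10\right) 6 \cdot 27 = 34 \cdot 6 \cdot 27 = 204 \cdot 27 = 5508$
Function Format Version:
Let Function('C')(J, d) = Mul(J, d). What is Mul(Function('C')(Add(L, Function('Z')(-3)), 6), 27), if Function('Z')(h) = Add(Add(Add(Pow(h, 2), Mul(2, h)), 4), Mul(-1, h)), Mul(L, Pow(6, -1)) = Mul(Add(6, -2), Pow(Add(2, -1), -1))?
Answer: 5508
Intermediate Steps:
L = 24 (L = Mul(6, Mul(Add(6, -2), Pow(Add(2, -1), -1))) = Mul(6, Mul(4, Pow(1, -1))) = Mul(6, Mul(4, 1)) = Mul(6, 4) = 24)
Function('Z')(h) = Add(4, h, Pow(h, 2)) (Function('Z')(h) = Add(Add(4, Pow(h, 2), Mul(2, h)), Mul(-1, h)) = Add(4, h, Pow(h, 2)))
Mul(Function('C')(Add(L, Function('Z')(-3)), 6), 27) = Mul(Mul(Add(24, Add(4, -3, Pow(-3, 2))), 6), 27) = Mul(Mul(Add(24, Add(4, -3, 9)), 6), 27) = Mul(Mul(Add(24, 10), 6), 27) = Mul(Mul(34, 6), 27) = Mul(204, 27) = 5508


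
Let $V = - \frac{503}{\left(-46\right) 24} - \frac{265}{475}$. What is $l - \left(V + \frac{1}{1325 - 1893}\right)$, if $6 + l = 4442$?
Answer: $\frac{33033360007}{7446480} \approx 4436.1$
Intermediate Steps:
$l = 4436$ ($l = -6 + 4442 = 4436$)
$V = - \frac{10727}{104880}$ ($V = - \frac{503}{-1104} - \frac{53}{95} = \left(-503\right) \left(- \frac{1}{1104}\right) - \frac{53}{95} = \frac{503}{1104} - \frac{53}{95} = - \frac{10727}{104880} \approx -0.10228$)
$l - \left(V + \frac{1}{1325 - 1893}\right) = 4436 - \left(- \frac{10727}{104880} + \frac{1}{1325 - 1893}\right) = 4436 - \left(- \frac{10727}{104880} + \frac{1}{-568}\right) = 4436 - \left(- \frac{10727}{104880} - \frac{1}{568}\right) = 4436 - - \frac{774727}{7446480} = 4436 + \frac{774727}{7446480} = \frac{33033360007}{7446480}$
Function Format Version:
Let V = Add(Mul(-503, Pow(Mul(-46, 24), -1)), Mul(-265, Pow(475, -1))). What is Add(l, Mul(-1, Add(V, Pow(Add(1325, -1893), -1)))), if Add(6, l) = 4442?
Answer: Rational(33033360007, 7446480) ≈ 4436.1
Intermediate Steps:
l = 4436 (l = Add(-6, 4442) = 4436)
V = Rational(-10727, 104880) (V = Add(Mul(-503, Pow(-1104, -1)), Mul(-265, Rational(1, 475))) = Add(Mul(-503, Rational(-1, 1104)), Rational(-53, 95)) = Add(Rational(503, 1104), Rational(-53, 95)) = Rational(-10727, 104880) ≈ -0.10228)
Add(l, Mul(-1, Add(V, Pow(Add(1325, -1893), -1)))) = Add(4436, Mul(-1, Add(Rational(-10727, 104880), Pow(Add(1325, -1893), -1)))) = Add(4436, Mul(-1, Add(Rational(-10727, 104880), Pow(-568, -1)))) = Add(4436, Mul(-1, Add(Rational(-10727, 104880), Rational(-1, 568)))) = Add(4436, Mul(-1, Rational(-774727, 7446480))) = Add(4436, Rational(774727, 7446480)) = Rational(33033360007, 7446480)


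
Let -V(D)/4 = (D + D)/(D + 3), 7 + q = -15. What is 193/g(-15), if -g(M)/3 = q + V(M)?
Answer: 193/96 ≈ 2.0104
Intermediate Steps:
q = -22 (q = -7 - 15 = -22)
V(D) = -8*D/(3 + D) (V(D) = -4*(D + D)/(D + 3) = -4*2*D/(3 + D) = -8*D/(3 + D))
g(M) = 66 + 24*M/(3 + M) (g(M) = -3*(-22 - 8*M/(3 + M)) = 66 + 24*M/(3 + M))
193/g(-15) = 193/((18*(11 + 5*(-15))/(3 - 15))) = 193/((18*(11 - 75)/(-12))) = 193/((18*(-1/12)*(-64))) = 193/96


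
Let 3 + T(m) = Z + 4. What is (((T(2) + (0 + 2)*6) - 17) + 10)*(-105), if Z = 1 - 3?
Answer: -420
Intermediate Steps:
Z = -2
T(m) = -1 (T(m) = -3 + (-2 + 4) = -3 + 2 = -1)
(((T(2) + (0 + 2)*6) - 17) + 10)*(-105) = (((-1 + (0 + 2)*6) - 17) + 10)*(-105) = (((-1 + 2*6) - 17) + 10)*(-105) = (((-1 + 12) - 17) + 10)*(-105) = ((11 - 17) + 10)*(-105) = (-6 + 10)*(-105) = 4*(-105) = -420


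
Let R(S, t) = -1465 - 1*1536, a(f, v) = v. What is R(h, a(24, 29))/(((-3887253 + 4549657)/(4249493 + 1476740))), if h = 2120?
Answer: -17184425233/662404 ≈ -25943.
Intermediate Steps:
R(S, t) = -3001 (R(S, t) = -1465 - 1536 = -3001)
R(h, a(24, 29))/(((-3887253 + 4549657)/(4249493 + 1476740))) = -3001*(4249493 + 1476740)/(-3887253 + 4549657) = -3001/(662404/5726233) = -3001/(662404*(1/5726233)) = -3001/662404/5726233 = -3001*5726233/662404 = -17184425233/662404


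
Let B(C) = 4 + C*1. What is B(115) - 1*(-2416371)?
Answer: 2416490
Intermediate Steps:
B(C) = 4 + C
B(115) - 1*(-2416371) = (4 + 115) - 1*(-2416371) = 119 + 2416371 = 2416490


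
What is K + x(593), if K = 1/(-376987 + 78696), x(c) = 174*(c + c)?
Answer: 61556523923/298291 ≈ 2.0636e+5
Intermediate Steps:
x(c) = 348*c (x(c) = 174*(2*c) = 348*c)
K = -1/298291 (K = 1/(-298291) = -1/298291 ≈ -3.3524e-6)
K + x(593) = -1/298291 + 348*593 = -1/298291 + 206364 = 61556523923/298291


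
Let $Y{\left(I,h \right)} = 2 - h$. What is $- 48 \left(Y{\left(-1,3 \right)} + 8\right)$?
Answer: $-336$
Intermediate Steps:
$- 48 \left(Y{\left(-1,3 \right)} + 8\right) = - 48 \left(\left(2 - 3\right) + 8\right) = - 48 \left(-1 + 8\right) = \left(-48\right) 7 = -336$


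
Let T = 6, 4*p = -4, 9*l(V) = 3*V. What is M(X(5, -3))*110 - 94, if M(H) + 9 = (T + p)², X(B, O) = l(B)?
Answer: 1666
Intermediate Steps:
l(V) = V/3 (l(V) = (3*V)/9 = V/3)
p = -1 (p = (¼)*(-4) = -1)
X(B, O) = B/3
M(H) = 16 (M(H) = -9 + (6 - 1)² = -9 + 5² = -9 + 25 = 16)
M(X(5, -3))*110 - 94 = 16*110 - 94 = 1760 - 94 = 1666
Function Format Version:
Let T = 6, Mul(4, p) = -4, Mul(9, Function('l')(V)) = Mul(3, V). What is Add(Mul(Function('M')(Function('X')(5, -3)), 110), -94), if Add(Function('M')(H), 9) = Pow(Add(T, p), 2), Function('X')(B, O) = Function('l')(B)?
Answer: 1666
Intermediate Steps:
Function('l')(V) = Mul(Rational(1, 3), V) (Function('l')(V) = Mul(Rational(1, 9), Mul(3, V)) = Mul(Rational(1, 3), V))
p = -1 (p = Mul(Rational(1, 4), -4) = -1)
Function('X')(B, O) = Mul(Rational(1, 3), B)
Function('M')(H) = 16 (Function('M')(H) = Add(-9, Pow(Add(6, -1), 2)) = Add(-9, Pow(5, 2)) = Add(-9, 25) = 16)
Add(Mul(Function('M')(Function('X')(5, -3)), 110), -94) = Add(Mul(16, 110), -94) = Add(1760, -94) = 1666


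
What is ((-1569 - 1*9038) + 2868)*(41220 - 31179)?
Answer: -77707299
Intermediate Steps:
((-1569 - 1*9038) + 2868)*(41220 - 31179) = ((-1569 - 9038) + 2868)*10041 = (-10607 + 2868)*10041 = -7739*10041 = -77707299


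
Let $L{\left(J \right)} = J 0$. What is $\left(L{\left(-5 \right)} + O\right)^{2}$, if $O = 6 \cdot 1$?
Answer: $36$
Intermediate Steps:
$O = 6$
$L{\left(J \right)} = 0$
$\left(L{\left(-5 \right)} + O\right)^{2} = \left(0 + 6\right)^{2} = 6^{2} = 36$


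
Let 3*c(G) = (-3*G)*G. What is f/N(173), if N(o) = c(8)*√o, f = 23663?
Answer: -23663*√173/11072 ≈ -28.110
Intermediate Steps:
c(G) = -G² (c(G) = ((-3*G)*G)/3 = (-3*G²)/3 = -G²)
N(o) = -64*√o (N(o) = (-1*8²)*√o = (-1*64)*√o = -64*√o)
f/N(173) = 23663/((-64*√173)) = 23663*(-√173/11072) = -23663*√173/11072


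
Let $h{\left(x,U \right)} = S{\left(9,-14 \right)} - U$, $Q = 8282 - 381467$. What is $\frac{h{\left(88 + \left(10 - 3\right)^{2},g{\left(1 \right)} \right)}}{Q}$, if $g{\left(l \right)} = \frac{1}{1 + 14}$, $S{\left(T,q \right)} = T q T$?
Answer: $\frac{17011}{5597775} \approx 0.0030389$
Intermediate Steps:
$S{\left(T,q \right)} = q T^{2}$
$Q = -373185$ ($Q = 8282 - 381467 = -373185$)
$g{\left(l \right)} = \frac{1}{15}$
$h{\left(x,U \right)} = -1134 - U$ ($h{\left(x,U \right)} = - 14 \cdot 9^{2} - U = \left(-14\right) 81 - U = -1134 - U$)
$\frac{h{\left(88 + \left(10 - 3\right)^{2},g{\left(1 \right)} \right)}}{Q} = \frac{-1134 - \frac{1}{15}}{-373185} = \left(-1134 - \frac{1}{15}\right) \left(- \frac{1}{373185}\right) = \left(- \frac{17011}{15}\right) \left(- \frac{1}{373185}\right) = \frac{17011}{5597775}$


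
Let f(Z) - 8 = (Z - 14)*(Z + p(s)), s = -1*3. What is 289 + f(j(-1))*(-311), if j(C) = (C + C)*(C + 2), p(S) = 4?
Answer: 7753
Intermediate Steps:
s = -3
j(C) = 2*C*(2 + C) (j(C) = (2*C)*(2 + C) = 2*C*(2 + C))
f(Z) = 8 + (-14 + Z)*(4 + Z) (f(Z) = 8 + (Z - 14)*(Z + 4) = 8 + (-14 + Z)*(4 + Z))
289 + f(j(-1))*(-311) = 289 + (-48 + (2*(-1)*(2 - 1))**2 - 20*(-1)*(2 - 1))*(-311) = 289 + (-48 + (2*(-1)*1)**2 - 20*(-1))*(-311) = 289 + (-48 + (-2)**2 - 10*(-2))*(-311) = 289 + (-48 + 4 + 20)*(-311) = 289 - 24*(-311) = 289 + 7464 = 7753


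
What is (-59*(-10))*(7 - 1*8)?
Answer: -590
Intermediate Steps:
(-59*(-10))*(7 - 1*8) = 590*(7 - 8) = 590*(-1) = -590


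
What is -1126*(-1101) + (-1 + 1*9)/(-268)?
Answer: 83061640/67 ≈ 1.2397e+6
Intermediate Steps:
-1126*(-1101) + (-1 + 1*9)/(-268) = 1239726 + (-1 + 9)*(-1/268) = 1239726 + 8*(-1/268) = 1239726 - 2/67 = 83061640/67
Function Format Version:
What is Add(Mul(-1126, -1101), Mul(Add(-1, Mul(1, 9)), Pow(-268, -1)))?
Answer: Rational(83061640, 67) ≈ 1.2397e+6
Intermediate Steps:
Add(Mul(-1126, -1101), Mul(Add(-1, Mul(1, 9)), Pow(-268, -1))) = Add(1239726, Mul(Add(-1, 9), Rational(-1, 268))) = Add(1239726, Mul(8, Rational(-1, 268))) = Add(1239726, Rational(-2, 67)) = Rational(83061640, 67)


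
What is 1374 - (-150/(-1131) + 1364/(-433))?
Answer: 224785712/163241 ≈ 1377.0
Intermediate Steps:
1374 - (-150/(-1131) + 1364/(-433)) = 1374 - (-150*(-1/1131) + 1364*(-1/433)) = 1374 - (50/377 - 1364/433) = 1374 - 1*(-492578/163241) = 1374 + 492578/163241 = 224785712/163241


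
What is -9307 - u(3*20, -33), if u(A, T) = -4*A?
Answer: -9067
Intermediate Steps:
-9307 - u(3*20, -33) = -9307 - (-4)*3*20 = -9307 - (-4)*60 = -9307 - 1*(-240) = -9307 + 240 = -9067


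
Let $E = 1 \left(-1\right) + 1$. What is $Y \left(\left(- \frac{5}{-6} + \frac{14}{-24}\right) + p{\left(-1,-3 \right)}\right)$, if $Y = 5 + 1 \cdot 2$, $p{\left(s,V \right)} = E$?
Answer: $\frac{7}{4} \approx 1.75$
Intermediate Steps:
$E = 0$ ($E = -1 + 1 = 0$)
$p{\left(s,V \right)} = 0$
$Y = 7$ ($Y = 5 + 2 = 7$)
$Y \left(\left(- \frac{5}{-6} + \frac{14}{-24}\right) + p{\left(-1,-3 \right)}\right) = 7 \left(\left(- \frac{5}{-6} + \frac{14}{-24}\right) + 0\right) = 7 \left(\left(\left(-5\right) \left(- \frac{1}{6}\right) + 14 \left(- \frac{1}{24}\right)\right) + 0\right) = 7 \left(\left(\frac{5}{6} - \frac{7}{12}\right) + 0\right) = 7 \left(\frac{1}{4} + 0\right) = 7 \cdot \frac{1}{4} = \frac{7}{4}$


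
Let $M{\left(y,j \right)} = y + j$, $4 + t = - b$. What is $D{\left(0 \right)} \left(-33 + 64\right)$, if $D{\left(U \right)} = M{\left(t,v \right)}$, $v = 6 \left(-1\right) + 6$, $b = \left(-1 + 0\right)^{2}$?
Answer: $-155$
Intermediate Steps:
$b = 1$ ($b = \left(-1\right)^{2} = 1$)
$v = 0$ ($v = -6 + 6 = 0$)
$t = -5$ ($t = -4 - 1 = -5$)
$M{\left(y,j \right)} = j + y$
$D{\left(U \right)} = -5$ ($D{\left(U \right)} = 0 - 5 = -5$)
$D{\left(0 \right)} \left(-33 + 64\right) = - 5 \left(-33 + 64\right) = \left(-5\right) 31 = -155$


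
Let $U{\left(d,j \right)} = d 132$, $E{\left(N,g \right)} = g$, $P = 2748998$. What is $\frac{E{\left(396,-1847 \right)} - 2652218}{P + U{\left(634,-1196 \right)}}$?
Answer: $- \frac{2654065}{2832686} \approx -0.93694$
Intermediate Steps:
$U{\left(d,j \right)} = 132 d$
$\frac{E{\left(396,-1847 \right)} - 2652218}{P + U{\left(634,-1196 \right)}} = \frac{-1847 - 2652218}{2748998 + 132 \cdot 634} = - \frac{2654065}{2748998 + 83688} = - \frac{2654065}{2832686}$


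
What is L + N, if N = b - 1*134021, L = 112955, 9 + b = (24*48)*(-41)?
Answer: -68307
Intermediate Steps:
b = -47241 (b = -9 + (24*48)*(-41) = -9 + 1152*(-41) = -9 - 47232 = -47241)
N = -181262 (N = -47241 - 1*134021 = -47241 - 134021 = -181262)
L + N = 112955 - 181262 = -68307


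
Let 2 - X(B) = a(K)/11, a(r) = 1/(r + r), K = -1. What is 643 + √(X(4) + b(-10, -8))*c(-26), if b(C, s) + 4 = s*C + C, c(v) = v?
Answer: 643 - 13*√32934/11 ≈ 428.53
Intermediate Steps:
b(C, s) = -4 + C + C*s (b(C, s) = -4 + (s*C + C) = -4 + (C*s + C) = -4 + (C + C*s) = -4 + C + C*s)
a(r) = 1/(2*r)
X(B) = 45/22 (X(B) = 2 - (½)/(-1)/11 = 2 - (½)*(-1)/11 = 2 - (-1)/(2*11) = 2 - 1*(-1/22) = 2 + 1/22 = 45/22)
643 + √(X(4) + b(-10, -8))*c(-26) = 643 + √(45/22 + (-4 - 10 - 10*(-8)))*(-26) = 643 + √(45/22 + (-4 - 10 + 80))*(-26) = 643 + √(45/22 + 66)*(-26) = 643 + √(1497/22)*(-26) = 643 + (√32934/22)*(-26) = 643 - 13*√32934/11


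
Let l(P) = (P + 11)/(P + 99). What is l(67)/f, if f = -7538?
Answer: -39/625654 ≈ -6.2335e-5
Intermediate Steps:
l(P) = (11 + P)/(99 + P)
l(67)/f = ((11 + 67)/(99 + 67))/(-7538) = (78/166)*(-1/7538) = ((1/166)*78)*(-1/7538) = (39/83)*(-1/7538) = -39/625654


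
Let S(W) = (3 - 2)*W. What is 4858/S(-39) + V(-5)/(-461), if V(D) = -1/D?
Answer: -11197729/89895 ≈ -124.56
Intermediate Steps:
S(W) = W (S(W) = 1*W = W)
4858/S(-39) + V(-5)/(-461) = 4858/(-39) - 1/(-5)/(-461) = 4858*(-1/39) - 1*(-1/5)*(-1/461) = -4858/39 + (1/5)*(-1/461) = -4858/39 - 1/2305 = -11197729/89895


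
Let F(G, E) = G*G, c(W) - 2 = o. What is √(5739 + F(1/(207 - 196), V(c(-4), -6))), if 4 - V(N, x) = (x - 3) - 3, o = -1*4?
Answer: 2*√173605/11 ≈ 75.756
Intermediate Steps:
o = -4
c(W) = -2 (c(W) = 2 - 4 = -2)
V(N, x) = 10 - x (V(N, x) = 4 - ((x - 3) - 3) = 4 - ((-3 + x) - 3) = 4 - (-6 + x) = 4 + (6 - x) = 10 - x)
F(G, E) = G²
√(5739 + F(1/(207 - 196), V(c(-4), -6))) = √(5739 + (1/(207 - 196))²) = √(5739 + (1/11)²) = √(5739 + 1/121) = √(694420/121) = 2*√173605/11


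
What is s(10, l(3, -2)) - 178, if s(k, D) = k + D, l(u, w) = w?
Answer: -170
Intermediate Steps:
s(k, D) = D + k
s(10, l(3, -2)) - 178 = (-2 + 10) - 178 = 8 - 178 = -170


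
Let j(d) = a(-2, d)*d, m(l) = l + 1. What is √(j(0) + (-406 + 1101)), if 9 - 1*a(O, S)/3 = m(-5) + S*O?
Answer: √695 ≈ 26.363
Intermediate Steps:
m(l) = 1 + l
a(O, S) = 39 - 3*O*S (a(O, S) = 27 - 3*((1 - 5) + S*O) = 27 - 3*(-4 + O*S) = 27 + (12 - 3*O*S) = 39 - 3*O*S)
j(d) = d*(39 + 6*d) (j(d) = (39 - 3*(-2)*d)*d = (39 + 6*d)*d = d*(39 + 6*d))
√(j(0) + (-406 + 1101)) = √(3*0*(13 + 2*0) + (-406 + 1101)) = √(3*0*(13 + 0) + 695) = √(3*0*13 + 695) = √(0 + 695) = √695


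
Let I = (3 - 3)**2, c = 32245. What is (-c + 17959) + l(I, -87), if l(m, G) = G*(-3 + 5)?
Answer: -14460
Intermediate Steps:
I = 0 (I = 0**2 = 0)
l(m, G) = 2*G (l(m, G) = G*2 = 2*G)
(-c + 17959) + l(I, -87) = (-1*32245 + 17959) + 2*(-87) = (-32245 + 17959) - 174 = -14286 - 174 = -14460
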